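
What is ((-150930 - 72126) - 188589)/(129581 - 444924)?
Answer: 411645/315343 ≈ 1.3054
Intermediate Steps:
((-150930 - 72126) - 188589)/(129581 - 444924) = (-223056 - 188589)/(-315343) = -411645*(-1/315343) = 411645/315343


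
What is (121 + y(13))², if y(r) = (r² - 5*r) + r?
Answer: 56644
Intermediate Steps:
y(r) = r² - 4*r
(121 + y(13))² = (121 + 13*(-4 + 13))² = (121 + 13*9)² = (121 + 117)² = 238² = 56644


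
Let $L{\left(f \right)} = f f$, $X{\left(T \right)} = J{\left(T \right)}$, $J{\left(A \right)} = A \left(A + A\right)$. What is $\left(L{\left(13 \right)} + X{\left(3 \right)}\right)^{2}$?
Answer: $34969$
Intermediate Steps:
$J{\left(A \right)} = 2 A^{2}$ ($J{\left(A \right)} = A 2 A = 2 A^{2}$)
$X{\left(T \right)} = 2 T^{2}$
$L{\left(f \right)} = f^{2}$
$\left(L{\left(13 \right)} + X{\left(3 \right)}\right)^{2} = \left(13^{2} + 2 \cdot 3^{2}\right)^{2} = \left(169 + 2 \cdot 9\right)^{2} = \left(169 + 18\right)^{2} = 187^{2} = 34969$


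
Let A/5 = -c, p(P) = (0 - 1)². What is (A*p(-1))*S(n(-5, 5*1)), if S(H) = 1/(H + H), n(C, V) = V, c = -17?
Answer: 17/2 ≈ 8.5000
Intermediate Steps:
p(P) = 1 (p(P) = (-1)² = 1)
S(H) = 1/(2*H)
A = 85 (A = 5*(-1*(-17)) = 5*17 = 85)
(A*p(-1))*S(n(-5, 5*1)) = (85*1)*(1/(2*((5*1)))) = 85*((½)/5) = 85*((½)*(⅕)) = 85*(⅒) = 17/2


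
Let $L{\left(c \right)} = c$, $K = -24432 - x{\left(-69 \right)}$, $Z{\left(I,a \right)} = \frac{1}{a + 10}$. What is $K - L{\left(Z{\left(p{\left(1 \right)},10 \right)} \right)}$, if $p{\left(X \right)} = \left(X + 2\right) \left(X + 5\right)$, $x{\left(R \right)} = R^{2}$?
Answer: $- \frac{583861}{20} \approx -29193.0$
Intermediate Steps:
$p{\left(X \right)} = \left(2 + X\right) \left(5 + X\right)$
$Z{\left(I,a \right)} = \frac{1}{10 + a}$
$K = -29193$ ($K = -24432 - \left(-69\right)^{2} = -24432 - 4761 = -29193$)
$K - L{\left(Z{\left(p{\left(1 \right)},10 \right)} \right)} = -29193 - \frac{1}{10 + 10} = -29193 - \frac{1}{20} = - \frac{583861}{20}$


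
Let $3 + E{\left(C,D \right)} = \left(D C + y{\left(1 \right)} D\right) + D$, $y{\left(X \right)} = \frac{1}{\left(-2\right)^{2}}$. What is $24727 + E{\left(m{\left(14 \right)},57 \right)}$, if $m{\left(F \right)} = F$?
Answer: $\frac{102373}{4} \approx 25593.0$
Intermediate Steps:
$y{\left(X \right)} = \frac{1}{4}$
$E{\left(C,D \right)} = -3 + \frac{5 D}{4} + C D$ ($E{\left(C,D \right)} = -3 + \left(\left(D C + \frac{D}{4}\right) + D\right) = -3 + \left(\left(C D + \frac{D}{4}\right) + D\right) = -3 + \left(\left(\frac{D}{4} + C D\right) + D\right) = -3 + \left(\frac{5 D}{4} + C D\right) = -3 + \frac{5 D}{4} + C D$)
$24727 + E{\left(m{\left(14 \right)},57 \right)} = 24727 + \left(-3 + \frac{5}{4} \cdot 57 + 14 \cdot 57\right) = 24727 + \left(-3 + \frac{285}{4} + 798\right) = 24727 + \frac{3465}{4} = \frac{102373}{4}$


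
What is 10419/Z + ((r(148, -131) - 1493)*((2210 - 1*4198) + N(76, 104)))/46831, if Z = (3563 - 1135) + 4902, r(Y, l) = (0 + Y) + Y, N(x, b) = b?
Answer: 17018167029/343271230 ≈ 49.576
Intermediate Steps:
r(Y, l) = 2*Y (r(Y, l) = Y + Y = 2*Y)
Z = 7330 (Z = 2428 + 4902 = 7330)
10419/Z + ((r(148, -131) - 1493)*((2210 - 1*4198) + N(76, 104)))/46831 = 10419/7330 + ((2*148 - 1493)*((2210 - 1*4198) + 104))/46831 = 10419*(1/7330) + ((296 - 1493)*((2210 - 4198) + 104))*(1/46831) = 10419/7330 - 1197*(-1988 + 104)*(1/46831) = 10419/7330 - 1197*(-1884)*(1/46831) = 10419/7330 + 2255148*(1/46831) = 10419/7330 + 2255148/46831 = 17018167029/343271230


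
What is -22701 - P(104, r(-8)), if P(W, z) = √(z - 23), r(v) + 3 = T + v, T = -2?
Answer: -22701 - 6*I ≈ -22701.0 - 6.0*I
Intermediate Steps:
r(v) = -5 + v (r(v) = -3 + (-2 + v) = -5 + v)
P(W, z) = √(-23 + z)
-22701 - P(104, r(-8)) = -22701 - √(-23 + (-5 - 8)) = -22701 - √(-23 - 13) = -22701 - √(-36) = -22701 - 6*I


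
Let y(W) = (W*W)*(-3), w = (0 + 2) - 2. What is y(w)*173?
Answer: 0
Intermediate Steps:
w = 0 (w = 2 - 2 = 0)
y(W) = -3*W**2 (y(W) = W**2*(-3) = -3*W**2)
y(w)*173 = -3*0**2*173 = -3*0*173 = 0*173 = 0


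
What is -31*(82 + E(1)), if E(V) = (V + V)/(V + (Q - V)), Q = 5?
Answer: -12772/5 ≈ -2554.4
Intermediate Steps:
E(V) = 2*V/5 (E(V) = (V + V)/(V + (5 - V)) = (2*V)/5 = (2*V)*(⅕) = 2*V/5)
-31*(82 + E(1)) = -31*(82 + (⅖)*1) = -31*(82 + ⅖) = -31*412/5 = -12772/5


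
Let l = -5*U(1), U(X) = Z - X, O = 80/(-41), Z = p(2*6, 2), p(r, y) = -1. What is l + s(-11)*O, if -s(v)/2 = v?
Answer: -1350/41 ≈ -32.927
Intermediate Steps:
Z = -1
s(v) = -2*v
O = -80/41 (O = 80*(-1/41) = -80/41 ≈ -1.9512)
U(X) = -1 - X
l = 10 (l = -5*(-1 - 1*1) = -5*(-1 - 1) = -5*(-2) = 10)
l + s(-11)*O = 10 - 2*(-11)*(-80/41) = 10 + 22*(-80/41) = 10 - 1760/41 = -1350/41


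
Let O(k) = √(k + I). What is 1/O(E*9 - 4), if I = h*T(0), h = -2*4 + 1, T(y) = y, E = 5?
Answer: √41/41 ≈ 0.15617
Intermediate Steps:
h = -7 (h = -8 + 1 = -7)
I = 0 (I = -7*0 = 0)
O(k) = √k (O(k) = √(k + 0) = √k)
1/O(E*9 - 4) = 1/(√(5*9 - 4)) = 1/(√(45 - 4)) = 1/(√41) = √41/41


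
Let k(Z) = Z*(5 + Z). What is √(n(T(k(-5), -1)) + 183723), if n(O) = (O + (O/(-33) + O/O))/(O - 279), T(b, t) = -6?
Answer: √1805671147830/3135 ≈ 428.63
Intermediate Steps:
n(O) = (1 + 32*O/33)/(-279 + O) (n(O) = (O + (O*(-1/33) + 1))/(-279 + O) = (O + (-O/33 + 1))/(-279 + O) = (O + (1 - O/33))/(-279 + O) = (1 + 32*O/33)/(-279 + O))
√(n(T(k(-5), -1)) + 183723) = √((33 + 32*(-6))/(33*(-279 - 6)) + 183723) = √((1/33)*(33 - 192)/(-285) + 183723) = √((1/33)*(-1/285)*(-159) + 183723) = √(53/3135 + 183723) = √(575971658/3135) = √1805671147830/3135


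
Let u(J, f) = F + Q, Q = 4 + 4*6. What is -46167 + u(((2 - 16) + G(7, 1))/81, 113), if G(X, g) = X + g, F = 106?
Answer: -46033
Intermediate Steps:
Q = 28 (Q = 4 + 24 = 28)
u(J, f) = 134 (u(J, f) = 106 + 28 = 134)
-46167 + u(((2 - 16) + G(7, 1))/81, 113) = -46167 + 134 = -46033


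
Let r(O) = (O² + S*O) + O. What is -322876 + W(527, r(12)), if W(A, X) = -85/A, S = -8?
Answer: -10009161/31 ≈ -3.2288e+5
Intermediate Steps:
r(O) = O² - 7*O (r(O) = (O² - 8*O) + O = O² - 7*O)
-322876 + W(527, r(12)) = -322876 - 85/527 = -322876 - 85*1/527 = -322876 - 5/31 = -10009161/31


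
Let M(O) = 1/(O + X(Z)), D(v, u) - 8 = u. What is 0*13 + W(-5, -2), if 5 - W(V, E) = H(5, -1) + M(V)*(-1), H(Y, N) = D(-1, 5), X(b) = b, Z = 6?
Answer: -7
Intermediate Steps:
D(v, u) = 8 + u
H(Y, N) = 13 (H(Y, N) = 8 + 5 = 13)
M(O) = 1/(6 + O) (M(O) = 1/(O + 6) = 1/(6 + O))
W(V, E) = -8 + 1/(6 + V) (W(V, E) = 5 - (13 - 1/(6 + V)) = 5 + (-13 + 1/(6 + V)) = -8 + 1/(6 + V))
0*13 + W(-5, -2) = 0*13 + (-47 - 8*(-5))/(6 - 5) = 0 + (-47 + 40)/1 = 0 + 1*(-7) = 0 - 7 = -7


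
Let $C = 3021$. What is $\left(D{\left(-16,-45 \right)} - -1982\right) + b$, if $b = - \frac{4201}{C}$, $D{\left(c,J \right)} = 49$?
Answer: $\frac{6131450}{3021} \approx 2029.6$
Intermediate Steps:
$b = - \frac{4201}{3021} \approx -1.3906$
$\left(D{\left(-16,-45 \right)} - -1982\right) + b = \left(49 - -1982\right) - \frac{4201}{3021} = \left(49 + 1982\right) - \frac{4201}{3021} = 2031 - \frac{4201}{3021} = \frac{6131450}{3021}$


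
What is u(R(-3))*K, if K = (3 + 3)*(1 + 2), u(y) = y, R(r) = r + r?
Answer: -108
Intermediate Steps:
R(r) = 2*r
K = 18 (K = 6*3 = 18)
u(R(-3))*K = (2*(-3))*18 = -6*18 = -108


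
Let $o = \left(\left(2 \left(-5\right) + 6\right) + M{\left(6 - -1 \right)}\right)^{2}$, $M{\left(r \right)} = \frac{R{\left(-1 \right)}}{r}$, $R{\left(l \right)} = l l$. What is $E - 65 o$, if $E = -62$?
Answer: $- \frac{50423}{49} \approx -1029.0$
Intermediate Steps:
$R{\left(l \right)} = l^{2}$
$M{\left(r \right)} = \frac{1}{r}$ ($M{\left(r \right)} = \frac{\left(-1\right)^{2}}{r} = 1 \frac{1}{r} = \frac{1}{r}$)
$o = \frac{729}{49}$ ($o = \left(\left(2 \left(-5\right) + 6\right) + \frac{1}{6 - -1}\right)^{2} = \left(\left(-10 + 6\right) + \frac{1}{6 + 1}\right)^{2} = \left(-4 + \frac{1}{7}\right)^{2} = \left(- \frac{27}{7}\right)^{2} = \frac{729}{49} \approx 14.878$)
$E - 65 o = -62 - \frac{47385}{49} = - \frac{50423}{49}$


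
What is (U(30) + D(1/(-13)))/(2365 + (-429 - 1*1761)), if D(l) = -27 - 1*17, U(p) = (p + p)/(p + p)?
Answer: -43/175 ≈ -0.24571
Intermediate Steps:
U(p) = 1 (U(p) = (2*p)/((2*p)) = (2*p)*(1/(2*p)) = 1)
D(l) = -44 (D(l) = -27 - 17 = -44)
(U(30) + D(1/(-13)))/(2365 + (-429 - 1*1761)) = (1 - 44)/(2365 + (-429 - 1*1761)) = -43/(2365 + (-429 - 1761)) = -43/(2365 - 2190) = -43/175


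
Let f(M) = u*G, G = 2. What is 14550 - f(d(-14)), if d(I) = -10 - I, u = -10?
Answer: 14570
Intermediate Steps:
f(M) = -20 (f(M) = -10*2 = -20)
14550 - f(d(-14)) = 14550 - 1*(-20) = 14550 + 20 = 14570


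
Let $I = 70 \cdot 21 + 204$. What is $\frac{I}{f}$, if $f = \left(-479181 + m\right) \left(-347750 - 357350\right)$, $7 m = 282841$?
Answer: $\frac{5859}{1082831236300} \approx 5.4108 \cdot 10^{-9}$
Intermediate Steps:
$m = \frac{282841}{7}$ ($m = \frac{1}{7} \cdot 282841 = \frac{282841}{7} \approx 40406.0$)
$f = \frac{2165662472600}{7}$ ($f = \left(-479181 + \frac{282841}{7}\right) \left(-347750 - 357350\right) = \left(- \frac{3071426}{7}\right) \left(-705100\right) = \frac{2165662472600}{7} \approx 3.0938 \cdot 10^{11}$)
$I = 1674$ ($I = 1470 + 204 = 1674$)
$\frac{I}{f} = \frac{1674}{\frac{2165662472600}{7}} = 1674 \cdot \frac{7}{2165662472600} = \frac{5859}{1082831236300}$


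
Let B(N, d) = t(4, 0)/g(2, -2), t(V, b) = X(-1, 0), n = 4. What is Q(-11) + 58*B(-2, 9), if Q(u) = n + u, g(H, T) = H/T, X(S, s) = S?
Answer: 51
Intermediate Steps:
t(V, b) = -1
B(N, d) = 1 (B(N, d) = -1/(2/(-2)) = -1/(2*(-½)) = -1/(-1) = -1*(-1) = 1)
Q(u) = 4 + u
Q(-11) + 58*B(-2, 9) = (4 - 11) + 58*1 = -7 + 58 = 51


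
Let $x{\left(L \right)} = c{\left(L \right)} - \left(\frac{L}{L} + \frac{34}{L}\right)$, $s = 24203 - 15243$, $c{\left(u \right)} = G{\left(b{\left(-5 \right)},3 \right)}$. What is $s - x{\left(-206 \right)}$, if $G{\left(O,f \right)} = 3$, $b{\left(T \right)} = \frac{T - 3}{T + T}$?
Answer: $\frac{922657}{103} \approx 8957.8$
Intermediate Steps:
$b{\left(T \right)} = \frac{-3 + T}{2 T}$
$c{\left(u \right)} = 3$
$s = 8960$
$x{\left(L \right)} = 2 - \frac{34}{L}$ ($x{\left(L \right)} = 3 - \left(\frac{L}{L} + \frac{34}{L}\right) = 3 - \left(1 + \frac{34}{L}\right) = 2 - \frac{34}{L}$)
$s - x{\left(-206 \right)} = 8960 - \left(2 - \frac{34}{-206}\right) = 8960 - \left(2 - - \frac{17}{103}\right) = 8960 - \left(2 + \frac{17}{103}\right) = 8960 - \frac{223}{103} = \frac{922657}{103}$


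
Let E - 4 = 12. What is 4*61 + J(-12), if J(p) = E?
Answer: 260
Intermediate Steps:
E = 16 (E = 4 + 12 = 16)
J(p) = 16
4*61 + J(-12) = 4*61 + 16 = 244 + 16 = 260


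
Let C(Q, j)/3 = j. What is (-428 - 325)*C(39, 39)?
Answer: -88101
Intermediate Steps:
C(Q, j) = 3*j
(-428 - 325)*C(39, 39) = (-428 - 325)*(3*39) = -753*117 = -88101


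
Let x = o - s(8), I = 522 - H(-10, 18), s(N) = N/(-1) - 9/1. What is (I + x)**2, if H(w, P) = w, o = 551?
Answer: 1210000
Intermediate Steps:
s(N) = -9 - N (s(N) = N*(-1) - 9*1 = -N - 9 = -9 - N)
I = 532 (I = 522 - 1*(-10) = 522 + 10 = 532)
x = 568 (x = 551 - (-9 - 1*8) = 551 - (-9 - 8) = 551 - 1*(-17) = 551 + 17 = 568)
(I + x)**2 = (532 + 568)**2 = 1100**2 = 1210000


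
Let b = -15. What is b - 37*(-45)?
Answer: 1650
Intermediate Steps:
b - 37*(-45) = -15 - 37*(-45) = -15 + 1665 = 1650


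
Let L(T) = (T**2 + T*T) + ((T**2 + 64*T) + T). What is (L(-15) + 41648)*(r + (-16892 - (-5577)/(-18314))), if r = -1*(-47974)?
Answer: 11768264555254/9157 ≈ 1.2852e+9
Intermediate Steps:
L(T) = 3*T**2 + 65*T (L(T) = (T**2 + T**2) + (T**2 + 65*T) = 2*T**2 + (T**2 + 65*T) = 3*T**2 + 65*T)
r = 47974
(L(-15) + 41648)*(r + (-16892 - (-5577)/(-18314))) = (-15*(65 + 3*(-15)) + 41648)*(47974 + (-16892 - (-5577)/(-18314))) = (-15*(65 - 45) + 41648)*(47974 + (-16892 - (-5577)*(-1)/18314)) = (-15*20 + 41648)*(47974 + (-16892 - 1*5577/18314)) = (-300 + 41648)*(47974 + (-16892 - 5577/18314)) = 41348*(47974 - 309365665/18314) = 41348*(569230171/18314) = 11768264555254/9157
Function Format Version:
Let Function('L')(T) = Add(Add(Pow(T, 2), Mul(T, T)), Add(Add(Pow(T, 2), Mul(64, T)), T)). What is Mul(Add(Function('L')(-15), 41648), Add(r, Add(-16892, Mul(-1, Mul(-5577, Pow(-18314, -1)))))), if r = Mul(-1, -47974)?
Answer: Rational(11768264555254, 9157) ≈ 1.2852e+9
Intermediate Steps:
Function('L')(T) = Add(Mul(3, Pow(T, 2)), Mul(65, T)) (Function('L')(T) = Add(Add(Pow(T, 2), Pow(T, 2)), Add(Pow(T, 2), Mul(65, T))) = Add(Mul(2, Pow(T, 2)), Add(Pow(T, 2), Mul(65, T))) = Add(Mul(3, Pow(T, 2)), Mul(65, T)))
r = 47974
Mul(Add(Function('L')(-15), 41648), Add(r, Add(-16892, Mul(-1, Mul(-5577, Pow(-18314, -1)))))) = Mul(Add(Mul(-15, Add(65, Mul(3, -15))), 41648), Add(47974, Add(-16892, Mul(-1, Mul(-5577, Pow(-18314, -1)))))) = Mul(Add(Mul(-15, Add(65, -45)), 41648), Add(47974, Add(-16892, Mul(-1, Mul(-5577, Rational(-1, 18314)))))) = Mul(Add(Mul(-15, 20), 41648), Add(47974, Add(-16892, Mul(-1, Rational(5577, 18314))))) = Mul(Add(-300, 41648), Add(47974, Add(-16892, Rational(-5577, 18314)))) = Mul(41348, Add(47974, Rational(-309365665, 18314))) = Mul(41348, Rational(569230171, 18314)) = Rational(11768264555254, 9157)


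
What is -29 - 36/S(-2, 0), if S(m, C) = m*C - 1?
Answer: 7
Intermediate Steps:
S(m, C) = -1 + C*m (S(m, C) = C*m - 1 = -1 + C*m)
-29 - 36/S(-2, 0) = -29 - 36/(-1 + 0*(-2)) = -29 - 36/(-1 + 0) = -29 - 36/(-1) = -29 - 36*(-1) = -29 + 36 = 7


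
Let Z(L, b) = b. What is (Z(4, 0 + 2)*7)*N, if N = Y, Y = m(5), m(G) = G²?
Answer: 350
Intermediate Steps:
Y = 25 (Y = 5² = 25)
N = 25
(Z(4, 0 + 2)*7)*N = ((0 + 2)*7)*25 = (2*7)*25 = 14*25 = 350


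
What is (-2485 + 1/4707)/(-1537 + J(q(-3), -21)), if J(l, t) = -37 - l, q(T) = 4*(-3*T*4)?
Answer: 5848447/4043313 ≈ 1.4464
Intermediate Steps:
q(T) = -48*T (q(T) = 4*(-12*T) = -48*T)
(-2485 + 1/4707)/(-1537 + J(q(-3), -21)) = (-2485 + 1/4707)/(-1537 + (-37 - (-48)*(-3))) = (-2485 + 1/4707)/(-1537 + (-37 - 1*144)) = -11696894/(4707*(-1537 + (-37 - 144))) = -11696894/(4707*(-1537 - 181)) = -11696894/4707/(-1718) = -11696894/4707*(-1/1718) = 5848447/4043313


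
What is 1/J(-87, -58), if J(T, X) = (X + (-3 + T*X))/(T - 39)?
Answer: -126/4985 ≈ -0.025276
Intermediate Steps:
J(T, X) = (-3 + X + T*X)/(-39 + T)
1/J(-87, -58) = 1/((-3 - 58 - 87*(-58))/(-39 - 87)) = 1/((-3 - 58 + 5046)/(-126)) = 1/(-1/126*4985) = 1/(-4985/126) = -126/4985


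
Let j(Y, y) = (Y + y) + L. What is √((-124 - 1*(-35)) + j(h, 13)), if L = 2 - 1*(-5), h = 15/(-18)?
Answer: I*√2514/6 ≈ 8.3566*I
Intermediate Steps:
h = -⅚ (h = 15*(-1/18) = -⅚ ≈ -0.83333)
L = 7 (L = 2 + 5 = 7)
j(Y, y) = 7 + Y + y (j(Y, y) = (Y + y) + 7 = 7 + Y + y)
√((-124 - 1*(-35)) + j(h, 13)) = √((-124 - 1*(-35)) + (7 - ⅚ + 13)) = √((-124 + 35) + 115/6) = √(-89 + 115/6) = √(-419/6) = I*√2514/6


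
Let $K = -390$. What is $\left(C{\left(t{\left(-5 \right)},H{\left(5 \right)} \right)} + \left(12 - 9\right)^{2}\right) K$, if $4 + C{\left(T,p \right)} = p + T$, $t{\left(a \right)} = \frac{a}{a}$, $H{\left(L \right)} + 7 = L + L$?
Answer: $-3510$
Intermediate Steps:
$H{\left(L \right)} = -7 + 2 L$ ($H{\left(L \right)} = -7 + \left(L + L\right) = -7 + 2 L$)
$t{\left(a \right)} = 1$
$C{\left(T,p \right)} = -4 + T + p$ ($C{\left(T,p \right)} = -4 + \left(p + T\right) = -4 + \left(T + p\right) = -4 + T + p$)
$\left(C{\left(t{\left(-5 \right)},H{\left(5 \right)} \right)} + \left(12 - 9\right)^{2}\right) K = \left(\left(-4 + 1 + \left(-7 + 2 \cdot 5\right)\right) + \left(12 - 9\right)^{2}\right) \left(-390\right) = \left(\left(-4 + 1 + \left(-7 + 10\right)\right) + 3^{2}\right) \left(-390\right) = \left(\left(-4 + 1 + 3\right) + 9\right) \left(-390\right) = \left(0 + 9\right) \left(-390\right) = 9 \left(-390\right) = -3510$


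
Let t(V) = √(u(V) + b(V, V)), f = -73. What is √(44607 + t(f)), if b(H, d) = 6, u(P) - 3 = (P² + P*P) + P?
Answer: √(44607 + √10594) ≈ 211.45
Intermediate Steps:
u(P) = 3 + P + 2*P² (u(P) = 3 + ((P² + P*P) + P) = 3 + ((P² + P²) + P) = 3 + (2*P² + P) = 3 + (P + 2*P²) = 3 + P + 2*P²)
t(V) = √(9 + V + 2*V²) (t(V) = √((3 + V + 2*V²) + 6) = √(9 + V + 2*V²))
√(44607 + t(f)) = √(44607 + √(9 - 73 + 2*(-73)²)) = √(44607 + √(9 - 73 + 2*5329)) = √(44607 + √(9 - 73 + 10658)) = √(44607 + √10594)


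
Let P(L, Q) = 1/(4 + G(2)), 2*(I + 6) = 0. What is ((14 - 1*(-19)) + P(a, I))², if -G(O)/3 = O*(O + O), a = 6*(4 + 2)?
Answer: 434281/400 ≈ 1085.7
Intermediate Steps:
a = 36 (a = 6*6 = 36)
I = -6 (I = -6 + (½)*0 = -6 + 0 = -6)
G(O) = -6*O² (G(O) = -3*O*(O + O) = -3*O*2*O = -6*O²)
P(L, Q) = -1/20 (P(L, Q) = 1/(4 - 6*2²) = 1/(4 - 6*4) = 1/(4 - 24) = 1/(-20) = -1/20)
((14 - 1*(-19)) + P(a, I))² = ((14 - 1*(-19)) - 1/20)² = ((14 + 19) - 1/20)² = (33 - 1/20)² = (659/20)² = 434281/400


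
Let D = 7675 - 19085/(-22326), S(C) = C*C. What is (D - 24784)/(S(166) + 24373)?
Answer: -381956449/1159366854 ≈ -0.32945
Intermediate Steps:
S(C) = C**2
D = 171371135/22326 (D = 7675 - 19085*(-1)/22326 = 7675 - 1*(-19085/22326) = 7675 + 19085/22326 = 171371135/22326 ≈ 7675.9)
(D - 24784)/(S(166) + 24373) = (171371135/22326 - 24784)/(166**2 + 24373) = -381956449/(22326*(27556 + 24373)) = -381956449/22326/51929 = -381956449/22326*1/51929 = -381956449/1159366854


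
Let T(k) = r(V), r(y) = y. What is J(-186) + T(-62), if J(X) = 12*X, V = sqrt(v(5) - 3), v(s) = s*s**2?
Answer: -2232 + sqrt(122) ≈ -2221.0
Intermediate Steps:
v(s) = s**3
V = sqrt(122) (V = sqrt(5**3 - 3) = sqrt(125 - 3) = sqrt(122) ≈ 11.045)
T(k) = sqrt(122)
J(-186) + T(-62) = 12*(-186) + sqrt(122) = -2232 + sqrt(122)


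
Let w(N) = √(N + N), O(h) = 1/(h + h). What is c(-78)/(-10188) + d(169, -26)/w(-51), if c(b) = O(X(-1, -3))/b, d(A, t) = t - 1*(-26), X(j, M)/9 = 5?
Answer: 1/71519760 ≈ 1.3982e-8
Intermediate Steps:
X(j, M) = 45 (X(j, M) = 9*5 = 45)
d(A, t) = 26 + t (d(A, t) = t + 26 = 26 + t)
O(h) = 1/(2*h)
w(N) = √2*√N (w(N) = √(2*N) = √2*√N)
c(b) = 1/(90*b) (c(b) = ((½)/45)/b = ((½)*(1/45))/b = 1/(90*b))
c(-78)/(-10188) + d(169, -26)/w(-51) = ((1/90)/(-78))/(-10188) + (26 - 26)/((√2*√(-51))) = ((1/90)*(-1/78))*(-1/10188) + 0/((√2*(I*√51))) = -1/7020*(-1/10188) + 0/((I*√102)) = 1/71519760 + 0*(-I*√102/102) = 1/71519760 + 0 = 1/71519760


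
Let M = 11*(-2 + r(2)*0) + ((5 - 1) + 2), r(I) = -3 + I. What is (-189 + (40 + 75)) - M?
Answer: -58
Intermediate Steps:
M = -16 (M = 11*(-2 + (-3 + 2)*0) + ((5 - 1) + 2) = 11*(-2 - 1*0) + (4 + 2) = 11*(-2 + 0) + 6 = 11*(-2) + 6 = -22 + 6 = -16)
(-189 + (40 + 75)) - M = (-189 + (40 + 75)) - 1*(-16) = (-189 + 115) + 16 = -74 + 16 = -58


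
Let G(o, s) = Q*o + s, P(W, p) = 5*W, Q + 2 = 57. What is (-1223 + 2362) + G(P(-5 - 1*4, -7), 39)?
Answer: -1297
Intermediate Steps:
Q = 55 (Q = -2 + 57 = 55)
G(o, s) = s + 55*o (G(o, s) = 55*o + s = s + 55*o)
(-1223 + 2362) + G(P(-5 - 1*4, -7), 39) = (-1223 + 2362) + (39 + 55*(5*(-5 - 1*4))) = 1139 + (39 + 55*(5*(-5 - 4))) = 1139 + (39 + 55*(5*(-9))) = 1139 + (39 + 55*(-45)) = 1139 + (39 - 2475) = 1139 - 2436 = -1297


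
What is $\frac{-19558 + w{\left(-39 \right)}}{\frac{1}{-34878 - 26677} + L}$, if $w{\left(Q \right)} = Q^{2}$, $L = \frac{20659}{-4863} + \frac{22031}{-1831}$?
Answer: $\frac{9885992002572855}{8923229883163} \approx 1107.9$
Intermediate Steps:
$L = - \frac{144963382}{8904153}$ ($L = 20659 \left(- \frac{1}{4863}\right) + 22031 \left(- \frac{1}{1831}\right) = - \frac{20659}{4863} - \frac{22031}{1831} = - \frac{144963382}{8904153} \approx -16.28$)
$\frac{-19558 + w{\left(-39 \right)}}{\frac{1}{-34878 - 26677} + L} = \frac{-19558 + \left(-39\right)^{2}}{\frac{1}{-34878 - 26677} - \frac{144963382}{8904153}} = \frac{-19558 + 1521}{\frac{1}{-61555} - \frac{144963382}{8904153}} = - \frac{18037}{- \frac{1}{61555} - \frac{144963382}{8904153}} = - \frac{18037}{- \frac{8923229883163}{548095137915}} = \left(-18037\right) \left(- \frac{548095137915}{8923229883163}\right) = \frac{9885992002572855}{8923229883163}$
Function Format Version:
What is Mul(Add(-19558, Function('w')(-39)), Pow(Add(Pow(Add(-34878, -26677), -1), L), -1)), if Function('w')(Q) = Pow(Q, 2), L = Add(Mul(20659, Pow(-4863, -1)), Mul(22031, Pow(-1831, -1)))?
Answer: Rational(9885992002572855, 8923229883163) ≈ 1107.9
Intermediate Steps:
L = Rational(-144963382, 8904153) (L = Add(Mul(20659, Rational(-1, 4863)), Mul(22031, Rational(-1, 1831))) = Add(Rational(-20659, 4863), Rational(-22031, 1831)) = Rational(-144963382, 8904153) ≈ -16.280)
Mul(Add(-19558, Function('w')(-39)), Pow(Add(Pow(Add(-34878, -26677), -1), L), -1)) = Mul(Add(-19558, Pow(-39, 2)), Pow(Add(Pow(Add(-34878, -26677), -1), Rational(-144963382, 8904153)), -1)) = Mul(Add(-19558, 1521), Pow(Add(Pow(-61555, -1), Rational(-144963382, 8904153)), -1)) = Mul(-18037, Pow(Add(Rational(-1, 61555), Rational(-144963382, 8904153)), -1)) = Mul(-18037, Pow(Rational(-8923229883163, 548095137915), -1)) = Mul(-18037, Rational(-548095137915, 8923229883163)) = Rational(9885992002572855, 8923229883163)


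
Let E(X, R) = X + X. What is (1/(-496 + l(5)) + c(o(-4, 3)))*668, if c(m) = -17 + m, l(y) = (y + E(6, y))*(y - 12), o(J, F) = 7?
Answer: -4108868/615 ≈ -6681.1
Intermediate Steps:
E(X, R) = 2*X
l(y) = (-12 + y)*(12 + y) (l(y) = (y + 2*6)*(y - 12) = (y + 12)*(-12 + y) = (12 + y)*(-12 + y) = (-12 + y)*(12 + y))
(1/(-496 + l(5)) + c(o(-4, 3)))*668 = (1/(-496 + (-144 + 5²)) + (-17 + 7))*668 = (1/(-496 + (-144 + 25)) - 10)*668 = (1/(-496 - 119) - 10)*668 = (1/(-615) - 10)*668 = (-1/615 - 10)*668 = -6151/615*668 = -4108868/615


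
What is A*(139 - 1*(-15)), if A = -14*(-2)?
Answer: 4312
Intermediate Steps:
A = 28
A*(139 - 1*(-15)) = 28*(139 - 1*(-15)) = 28*(139 + 15) = 28*154 = 4312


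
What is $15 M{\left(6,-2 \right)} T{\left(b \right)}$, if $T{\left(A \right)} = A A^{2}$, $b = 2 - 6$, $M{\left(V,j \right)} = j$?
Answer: $1920$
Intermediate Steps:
$b = -4$ ($b = 2 - 6 = -4$)
$T{\left(A \right)} = A^{3}$
$15 M{\left(6,-2 \right)} T{\left(b \right)} = 15 \left(-2\right) \left(-4\right)^{3} = \left(-30\right) \left(-64\right) = 1920$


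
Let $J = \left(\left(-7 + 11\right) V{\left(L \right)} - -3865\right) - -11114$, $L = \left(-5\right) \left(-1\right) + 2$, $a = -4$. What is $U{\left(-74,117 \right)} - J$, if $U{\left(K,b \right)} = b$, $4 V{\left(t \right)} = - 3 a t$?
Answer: $-14946$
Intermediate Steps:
$L = 7$ ($L = 5 + 2 = 7$)
$V{\left(t \right)} = 3 t$ ($V{\left(t \right)} = \frac{\left(-3\right) \left(-4\right) t}{4} = \frac{12 t}{4} = 3 t$)
$J = 15063$ ($J = \left(\left(-7 + 11\right) 3 \cdot 7 - -3865\right) - -11114 = \left(4 \cdot 21 + 3865\right) + 11114 = \left(84 + 3865\right) + 11114 = 3949 + 11114 = 15063$)
$U{\left(-74,117 \right)} - J = 117 - 15063 = -14946$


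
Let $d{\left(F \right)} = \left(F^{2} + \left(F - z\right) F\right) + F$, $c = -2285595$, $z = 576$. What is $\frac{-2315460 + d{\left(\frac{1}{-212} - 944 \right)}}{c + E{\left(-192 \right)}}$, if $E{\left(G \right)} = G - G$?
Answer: $- \frac{216462071}{51361890840} \approx -0.0042145$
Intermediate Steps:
$E{\left(G \right)} = 0$
$d{\left(F \right)} = F + F^{2} + F \left(-576 + F\right)$ ($d{\left(F \right)} = \left(F^{2} + \left(F - 576\right) F\right) + F = \left(F^{2} + \left(-576 + F\right) F\right) + F = \left(F^{2} + F \left(-576 + F\right)\right) + F = F + F^{2} + F \left(-576 + F\right)$)
$\frac{-2315460 + d{\left(\frac{1}{-212} - 944 \right)}}{c + E{\left(-192 \right)}} = \frac{-2315460 + \left(\frac{1}{-212} - 944\right) \left(-575 + 2 \left(\frac{1}{-212} - 944\right)\right)}{-2285595 + 0} = \frac{-2315460 + \left(- \frac{1}{212} - 944\right) \left(-575 + 2 \left(- \frac{1}{212} - 944\right)\right)}{-2285595} = \left(-2315460 - \frac{200129 \left(-575 + 2 \left(- \frac{200129}{212}\right)\right)}{212}\right) \left(- \frac{1}{2285595}\right) = \left(-2315460 - \frac{200129 \left(-575 - \frac{200129}{106}\right)}{212}\right) \left(- \frac{1}{2285595}\right) = \left(-2315460 - - \frac{52249479191}{22472}\right) \left(- \frac{1}{2285595}\right) = \left(-2315460 + \frac{52249479191}{22472}\right) \left(- \frac{1}{2285595}\right) = \frac{216462071}{22472} \left(- \frac{1}{2285595}\right) = - \frac{216462071}{51361890840}$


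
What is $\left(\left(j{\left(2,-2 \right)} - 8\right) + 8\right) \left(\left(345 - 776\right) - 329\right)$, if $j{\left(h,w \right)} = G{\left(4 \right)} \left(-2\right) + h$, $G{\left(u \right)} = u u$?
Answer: $22800$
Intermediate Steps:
$G{\left(u \right)} = u^{2}$
$j{\left(h,w \right)} = -32 + h$ ($j{\left(h,w \right)} = 4^{2} \left(-2\right) + h = 16 \left(-2\right) + h = -32 + h$)
$\left(\left(j{\left(2,-2 \right)} - 8\right) + 8\right) \left(\left(345 - 776\right) - 329\right) = \left(\left(\left(-32 + 2\right) - 8\right) + 8\right) \left(\left(345 - 776\right) - 329\right) = \left(\left(-30 - 8\right) + 8\right) \left(-431 - 329\right) = \left(-38 + 8\right) \left(-760\right) = \left(-30\right) \left(-760\right) = 22800$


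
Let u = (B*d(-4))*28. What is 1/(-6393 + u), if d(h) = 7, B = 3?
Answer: -1/5805 ≈ -0.00017227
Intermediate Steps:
u = 588 (u = (3*7)*28 = 21*28 = 588)
1/(-6393 + u) = 1/(-6393 + 588) = 1/(-5805) = -1/5805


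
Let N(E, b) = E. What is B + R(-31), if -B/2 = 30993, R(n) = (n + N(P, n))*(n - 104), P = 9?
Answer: -59016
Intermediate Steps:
R(n) = (-104 + n)*(9 + n) (R(n) = (n + 9)*(n - 104) = (9 + n)*(-104 + n) = (-104 + n)*(9 + n))
B = -61986 (B = -2*30993 = -61986)
B + R(-31) = -61986 + (-936 + (-31)² - 95*(-31)) = -61986 + (-936 + 961 + 2945) = -61986 + 2970 = -59016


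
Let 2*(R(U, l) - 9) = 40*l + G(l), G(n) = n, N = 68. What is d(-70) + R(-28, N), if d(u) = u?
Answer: 1333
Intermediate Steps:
R(U, l) = 9 + 41*l/2 (R(U, l) = 9 + (40*l + l)/2 = 9 + (41*l)/2 = 9 + 41*l/2)
d(-70) + R(-28, N) = -70 + (9 + (41/2)*68) = -70 + (9 + 1394) = -70 + 1403 = 1333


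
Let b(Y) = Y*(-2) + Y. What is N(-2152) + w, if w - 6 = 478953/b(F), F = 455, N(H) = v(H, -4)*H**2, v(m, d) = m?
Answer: -4534592268863/455 ≈ -9.9661e+9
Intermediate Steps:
N(H) = H**3 (N(H) = H*H**2 = H**3)
b(Y) = -Y (b(Y) = -2*Y + Y = -Y)
w = -476223/455 (w = 6 + 478953/((-1*455)) = 6 + 478953/(-455) = 6 + 478953*(-1/455) = 6 - 478953/455 = -476223/455 ≈ -1046.6)
N(-2152) + w = (-2152)**3 - 476223/455 = -9966135808 - 476223/455 = -4534592268863/455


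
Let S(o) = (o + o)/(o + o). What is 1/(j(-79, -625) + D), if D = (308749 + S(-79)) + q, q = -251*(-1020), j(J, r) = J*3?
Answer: 1/564533 ≈ 1.7714e-6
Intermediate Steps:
S(o) = 1 (S(o) = (2*o)/((2*o)) = (2*o)*(1/(2*o)) = 1)
j(J, r) = 3*J
q = 256020
D = 564770 (D = (308749 + 1) + 256020 = 308750 + 256020 = 564770)
1/(j(-79, -625) + D) = 1/(3*(-79) + 564770) = 1/(-237 + 564770) = 1/564533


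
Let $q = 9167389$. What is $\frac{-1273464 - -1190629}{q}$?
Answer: $- \frac{82835}{9167389} \approx -0.0090358$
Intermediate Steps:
$\frac{-1273464 - -1190629}{q} = \frac{-1273464 - -1190629}{9167389} = \left(-1273464 + 1190629\right) \frac{1}{9167389} = \left(-82835\right) \frac{1}{9167389} = - \frac{82835}{9167389}$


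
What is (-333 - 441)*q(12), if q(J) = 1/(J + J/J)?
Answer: -774/13 ≈ -59.538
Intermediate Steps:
q(J) = 1/(1 + J) (q(J) = 1/(J + 1) = 1/(1 + J))
(-333 - 441)*q(12) = (-333 - 441)/(1 + 12) = -774/13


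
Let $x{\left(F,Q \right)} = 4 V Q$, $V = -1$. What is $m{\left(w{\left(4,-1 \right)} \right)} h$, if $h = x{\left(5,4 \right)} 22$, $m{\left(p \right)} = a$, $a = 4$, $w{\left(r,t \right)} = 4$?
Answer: $-1408$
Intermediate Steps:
$m{\left(p \right)} = 4$
$x{\left(F,Q \right)} = - 4 Q$ ($x{\left(F,Q \right)} = 4 \left(-1\right) Q = - 4 Q$)
$h = -352$ ($h = \left(-4\right) 4 \cdot 22 = \left(-16\right) 22 = -352$)
$m{\left(w{\left(4,-1 \right)} \right)} h = 4 \left(-352\right) = -1408$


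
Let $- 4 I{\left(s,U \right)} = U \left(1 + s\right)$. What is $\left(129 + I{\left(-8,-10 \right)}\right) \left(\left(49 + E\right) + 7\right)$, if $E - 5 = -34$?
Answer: $\frac{6021}{2} \approx 3010.5$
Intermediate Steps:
$E = -29$ ($E = 5 - 34 = -29$)
$I{\left(s,U \right)} = - \frac{U \left(1 + s\right)}{4}$
$\left(129 + I{\left(-8,-10 \right)}\right) \left(\left(49 + E\right) + 7\right) = \left(129 - - \frac{5 \left(1 - 8\right)}{2}\right) \left(\left(49 - 29\right) + 7\right) = \left(129 - \left(- \frac{5}{2}\right) \left(-7\right)\right) \left(20 + 7\right) = \left(129 - \frac{35}{2}\right) 27 = \frac{223}{2} \cdot 27 = \frac{6021}{2}$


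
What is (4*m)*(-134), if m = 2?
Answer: -1072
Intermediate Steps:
(4*m)*(-134) = (4*2)*(-134) = 8*(-134) = -1072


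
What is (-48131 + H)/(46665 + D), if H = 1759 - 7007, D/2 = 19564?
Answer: -53379/85793 ≈ -0.62218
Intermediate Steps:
D = 39128 (D = 2*19564 = 39128)
H = -5248
(-48131 + H)/(46665 + D) = (-48131 - 5248)/(46665 + 39128) = -53379/85793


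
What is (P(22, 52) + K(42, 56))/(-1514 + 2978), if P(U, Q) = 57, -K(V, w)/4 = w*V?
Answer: -3117/488 ≈ -6.3873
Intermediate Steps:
K(V, w) = -4*V*w (K(V, w) = -4*w*V = -4*V*w)
(P(22, 52) + K(42, 56))/(-1514 + 2978) = (57 - 4*42*56)/(-1514 + 2978) = (57 - 9408)/1464 = -9351*1/1464 = -3117/488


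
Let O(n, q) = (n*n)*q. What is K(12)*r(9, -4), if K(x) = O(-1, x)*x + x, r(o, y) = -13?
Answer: -2028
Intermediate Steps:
O(n, q) = q*n² (O(n, q) = n²*q = q*n²)
K(x) = x + x² (K(x) = (x*(-1)²)*x + x = (x*1)*x + x = x*x + x = x² + x = x + x²)
K(12)*r(9, -4) = (12*(1 + 12))*(-13) = (12*13)*(-13) = 156*(-13) = -2028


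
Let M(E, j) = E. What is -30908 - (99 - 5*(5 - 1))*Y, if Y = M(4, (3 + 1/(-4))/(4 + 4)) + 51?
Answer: -35253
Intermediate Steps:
Y = 55 (Y = 4 + 51 = 55)
-30908 - (99 - 5*(5 - 1))*Y = -30908 - (99 - 5*(5 - 1))*55 = -30908 - (99 - 5*4)*55 = -30908 - (99 - 20)*55 = -30908 - 79*55 = -30908 - 1*4345 = -30908 - 4345 = -35253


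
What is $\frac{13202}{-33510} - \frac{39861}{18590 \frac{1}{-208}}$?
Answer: $\frac{213529949}{479193} \approx 445.6$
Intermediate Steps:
$\frac{13202}{-33510} - \frac{39861}{18590 \frac{1}{-208}} = 13202 \left(- \frac{1}{33510}\right) - \frac{39861}{18590 \left(- \frac{1}{208}\right)} = - \frac{6601}{16755} - \frac{39861}{- \frac{715}{8}} = - \frac{6601}{16755} - - \frac{318888}{715} = - \frac{6601}{16755} + \frac{318888}{715} = \frac{213529949}{479193}$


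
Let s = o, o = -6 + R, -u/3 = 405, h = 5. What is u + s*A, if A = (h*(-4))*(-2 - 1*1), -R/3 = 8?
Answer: -3015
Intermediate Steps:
R = -24 (R = -3*8 = -24)
u = -1215 (u = -3*405 = -1215)
o = -30 (o = -6 - 24 = -30)
s = -30
A = 60 (A = (5*(-4))*(-2 - 1*1) = -20*(-2 - 1) = -20*(-3) = 60)
u + s*A = -1215 - 30*60 = -1215 - 1800 = -3015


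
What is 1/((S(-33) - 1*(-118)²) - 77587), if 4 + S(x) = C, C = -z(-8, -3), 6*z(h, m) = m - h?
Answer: -6/549095 ≈ -1.0927e-5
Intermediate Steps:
z(h, m) = -h/6 + m/6 (z(h, m) = (m - h)/6 = -h/6 + m/6)
C = -⅚ (C = -(-⅙*(-8) + (⅙)*(-3)) = -(4/3 - ½) = -1*⅚ = -⅚ ≈ -0.83333)
S(x) = -29/6 (S(x) = -4 - ⅚ = -29/6)
1/((S(-33) - 1*(-118)²) - 77587) = 1/((-29/6 - 1*(-118)²) - 77587) = 1/((-29/6 - 1*13924) - 77587) = 1/((-29/6 - 13924) - 77587) = 1/(-83573/6 - 77587) = 1/(-549095/6) = -6/549095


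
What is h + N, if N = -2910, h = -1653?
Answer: -4563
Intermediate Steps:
h + N = -1653 - 2910 = -4563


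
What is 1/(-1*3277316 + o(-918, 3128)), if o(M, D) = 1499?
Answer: -1/3275817 ≈ -3.0527e-7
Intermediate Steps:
1/(-1*3277316 + o(-918, 3128)) = 1/(-1*3277316 + 1499) = 1/(-3277316 + 1499) = 1/(-3275817) = -1/3275817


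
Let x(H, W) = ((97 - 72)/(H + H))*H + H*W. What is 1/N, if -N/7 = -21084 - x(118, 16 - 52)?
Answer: 2/235879 ≈ 8.4789e-6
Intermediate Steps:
x(H, W) = 25/2 + H*W (x(H, W) = (25/((2*H)))*H + H*W = (25*(1/(2*H)))*H + H*W = (25/(2*H))*H + H*W = 25/2 + H*W)
N = 235879/2 (N = -7*(-21084 - (25/2 + 118*(16 - 52))) = -7*(-21084 - (25/2 + 118*(-36))) = -7*(-21084 - (25/2 - 4248)) = -7*(-21084 - 1*(-8471/2)) = -7*(-21084 + 8471/2) = -7*(-33697/2) = 235879/2 ≈ 1.1794e+5)
1/N = 1/(235879/2) = 2/235879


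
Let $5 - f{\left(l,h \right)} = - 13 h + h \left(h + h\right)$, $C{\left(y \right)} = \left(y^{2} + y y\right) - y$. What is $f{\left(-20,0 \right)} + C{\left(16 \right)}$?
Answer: $501$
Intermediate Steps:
$C{\left(y \right)} = - y + 2 y^{2}$ ($C{\left(y \right)} = \left(y^{2} + y^{2}\right) - y = 2 y^{2} - y = - y + 2 y^{2}$)
$f{\left(l,h \right)} = 5 - 2 h^{2} + 13 h$ ($f{\left(l,h \right)} = 5 - \left(- 13 h + h \left(h + h\right)\right) = 5 - \left(- 13 h + h 2 h\right) = 5 - \left(- 13 h + 2 h^{2}\right) = 5 - 2 h^{2} + 13 h$)
$f{\left(-20,0 \right)} + C{\left(16 \right)} = \left(5 - 2 \cdot 0^{2} + 13 \cdot 0\right) + 16 \left(-1 + 2 \cdot 16\right) = \left(5 - 0 + 0\right) + 16 \left(-1 + 32\right) = \left(5 + 0 + 0\right) + 16 \cdot 31 = 5 + 496 = 501$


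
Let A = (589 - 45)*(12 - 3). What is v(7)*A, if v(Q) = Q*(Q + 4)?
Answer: 376992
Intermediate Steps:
v(Q) = Q*(4 + Q)
A = 4896 (A = 544*9 = 4896)
v(7)*A = (7*(4 + 7))*4896 = (7*11)*4896 = 77*4896 = 376992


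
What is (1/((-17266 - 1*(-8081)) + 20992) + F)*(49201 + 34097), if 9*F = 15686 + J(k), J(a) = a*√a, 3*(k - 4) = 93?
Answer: 5142391229026/35421 + 971810*√35/3 ≈ 1.4710e+8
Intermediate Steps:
k = 35 (k = 4 + (⅓)*93 = 4 + 31 = 35)
J(a) = a^(3/2)
F = 15686/9 + 35*√35/9 (F = (15686 + 35^(3/2))/9 = (15686 + 35*√35)/9 = 15686/9 + 35*√35/9 ≈ 1765.9)
(1/((-17266 - 1*(-8081)) + 20992) + F)*(49201 + 34097) = (1/((-17266 - 1*(-8081)) + 20992) + (15686/9 + 35*√35/9))*(49201 + 34097) = (1/((-17266 + 8081) + 20992) + (15686/9 + 35*√35/9))*83298 = (1/(-9185 + 20992) + (15686/9 + 35*√35/9))*83298 = (1/11807 + (15686/9 + 35*√35/9))*83298 = (185204611/106263 + 35*√35/9)*83298 = 5142391229026/35421 + 971810*√35/3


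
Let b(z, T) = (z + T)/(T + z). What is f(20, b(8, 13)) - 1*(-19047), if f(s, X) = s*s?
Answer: 19447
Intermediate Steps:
b(z, T) = 1 (b(z, T) = (T + z)/(T + z) = 1)
f(s, X) = s²
f(20, b(8, 13)) - 1*(-19047) = 20² - 1*(-19047) = 400 + 19047 = 19447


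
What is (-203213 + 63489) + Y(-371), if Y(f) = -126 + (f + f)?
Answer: -140592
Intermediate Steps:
Y(f) = -126 + 2*f
(-203213 + 63489) + Y(-371) = (-203213 + 63489) + (-126 + 2*(-371)) = -139724 + (-126 - 742) = -139724 - 868 = -140592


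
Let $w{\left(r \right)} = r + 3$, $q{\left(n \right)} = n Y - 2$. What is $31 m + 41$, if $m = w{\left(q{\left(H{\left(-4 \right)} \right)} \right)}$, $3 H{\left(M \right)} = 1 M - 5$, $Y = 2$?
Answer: $-114$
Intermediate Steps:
$H{\left(M \right)} = - \frac{5}{3} + \frac{M}{3}$ ($H{\left(M \right)} = \frac{1 M - 5}{3} = \frac{M - 5}{3} = \frac{-5 + M}{3} = - \frac{5}{3} + \frac{M}{3}$)
$q{\left(n \right)} = -2 + 2 n$ ($q{\left(n \right)} = n 2 - 2 = 2 n - 2 = -2 + 2 n$)
$w{\left(r \right)} = 3 + r$
$m = -5$ ($m = 3 + \left(-2 + 2 \left(- \frac{5}{3} + \frac{1}{3} \left(-4\right)\right)\right) = 3 + \left(-2 + 2 \left(- \frac{5}{3} - \frac{4}{3}\right)\right) = 3 + \left(-2 + 2 \left(-3\right)\right) = 3 - 8 = -5$)
$31 m + 41 = 31 \left(-5\right) + 41 = -155 + 41 = -114$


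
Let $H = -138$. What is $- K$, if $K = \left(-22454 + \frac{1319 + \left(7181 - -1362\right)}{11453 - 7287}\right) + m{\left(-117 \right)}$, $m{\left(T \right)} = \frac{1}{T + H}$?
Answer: $\frac{11925523588}{531165} \approx 22452.0$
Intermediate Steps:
$m{\left(T \right)} = \frac{1}{-138 + T}$ ($m{\left(T \right)} = \frac{1}{T - 138} = \frac{1}{-138 + T}$)
$K = - \frac{11925523588}{531165}$ ($K = \left(-22454 + \frac{1319 + \left(7181 - -1362\right)}{11453 - 7287}\right) + \frac{1}{-138 - 117} = \left(-22454 + \frac{1319 + \left(7181 + 1362\right)}{4166}\right) + \frac{1}{-255} = \left(-22454 + \left(1319 + 8543\right) \frac{1}{4166}\right) - \frac{1}{255} = \left(-22454 + 9862 \cdot \frac{1}{4166}\right) - \frac{1}{255} = \left(-22454 + \frac{4931}{2083}\right) - \frac{1}{255} = - \frac{46766751}{2083} - \frac{1}{255} = - \frac{11925523588}{531165} \approx -22452.0$)
$- K = \left(-1\right) \left(- \frac{11925523588}{531165}\right) = \frac{11925523588}{531165}$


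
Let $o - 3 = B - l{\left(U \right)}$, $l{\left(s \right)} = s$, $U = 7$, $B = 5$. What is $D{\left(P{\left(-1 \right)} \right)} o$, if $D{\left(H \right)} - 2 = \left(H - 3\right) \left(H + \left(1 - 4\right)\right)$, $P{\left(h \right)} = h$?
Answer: $18$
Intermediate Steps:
$D{\left(H \right)} = 2 + \left(-3 + H\right)^{2}$ ($D{\left(H \right)} = 2 + \left(H - 3\right) \left(H + \left(1 - 4\right)\right) = 2 + \left(-3 + H\right) \left(H - 3\right) = 2 + \left(-3 + H\right) \left(-3 + H\right) = 2 + \left(-3 + H\right)^{2}$)
$o = 1$ ($o = 3 + \left(5 - 7\right) = 3 - 2 = 1$)
$D{\left(P{\left(-1 \right)} \right)} o = \left(2 + \left(-3 - 1\right)^{2}\right) 1 = \left(2 + \left(-4\right)^{2}\right) 1 = \left(2 + 16\right) 1 = 18 \cdot 1 = 18$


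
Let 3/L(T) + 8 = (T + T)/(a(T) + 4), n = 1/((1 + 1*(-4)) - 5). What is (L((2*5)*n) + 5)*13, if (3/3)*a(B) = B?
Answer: 5941/98 ≈ 60.622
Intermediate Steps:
a(B) = B
n = -⅛ (n = 1/((1 - 4) - 5) = 1/(-3 - 5) = 1/(-8) = -⅛ ≈ -0.12500)
L(T) = 3/(-8 + 2*T/(4 + T)) (L(T) = 3/(-8 + (T + T)/(T + 4)) = 3/(-8 + (2*T)/(4 + T)) = 3/(-8 + 2*T/(4 + T)))
(L((2*5)*n) + 5)*13 = (3*(-4 - 2*5*(-1)/8)/(2*(16 + 3*((2*5)*(-⅛)))) + 5)*13 = (3*(-4 - 10*(-1)/8)/(2*(16 + 3*(10*(-⅛)))) + 5)*13 = (3*(-4 - 1*(-5/4))/(2*(16 + 3*(-5/4))) + 5)*13 = (3*(-4 + 5/4)/(2*(16 - 15/4)) + 5)*13 = ((3/2)*(-11/4)/(49/4) + 5)*13 = ((3/2)*(4/49)*(-11/4) + 5)*13 = (-33/98 + 5)*13 = (457/98)*13 = 5941/98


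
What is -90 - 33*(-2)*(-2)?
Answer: -222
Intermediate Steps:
-90 - 33*(-2)*(-2) = -90 + 66*(-2) = -90 - 132 = -222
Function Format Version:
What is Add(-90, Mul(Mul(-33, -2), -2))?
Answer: -222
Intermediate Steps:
Add(-90, Mul(Mul(-33, -2), -2)) = Add(-90, Mul(66, -2)) = Add(-90, -132) = -222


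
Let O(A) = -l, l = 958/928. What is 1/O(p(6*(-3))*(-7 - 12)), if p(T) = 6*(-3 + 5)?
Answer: -464/479 ≈ -0.96869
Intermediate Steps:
p(T) = 12 (p(T) = 6*2 = 12)
l = 479/464 (l = 958*(1/928) = 479/464 ≈ 1.0323)
O(A) = -479/464 (O(A) = -1*479/464 = -479/464)
1/O(p(6*(-3))*(-7 - 12)) = 1/(-479/464) = -464/479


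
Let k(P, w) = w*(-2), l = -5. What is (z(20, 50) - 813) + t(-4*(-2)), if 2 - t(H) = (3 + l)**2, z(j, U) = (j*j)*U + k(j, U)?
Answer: 19085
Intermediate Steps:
k(P, w) = -2*w
z(j, U) = -2*U + U*j**2 (z(j, U) = (j*j)*U - 2*U = j**2*U - 2*U = U*j**2 - 2*U = -2*U + U*j**2)
t(H) = -2 (t(H) = 2 - (3 - 5)**2 = 2 - 1*(-2)**2 = 2 - 1*4 = 2 - 4 = -2)
(z(20, 50) - 813) + t(-4*(-2)) = (50*(-2 + 20**2) - 813) - 2 = (50*(-2 + 400) - 813) - 2 = (50*398 - 813) - 2 = (19900 - 813) - 2 = 19087 - 2 = 19085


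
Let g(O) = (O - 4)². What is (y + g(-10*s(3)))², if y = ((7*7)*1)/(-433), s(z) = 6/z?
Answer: 62179910881/187489 ≈ 3.3165e+5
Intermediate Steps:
y = -49/433 (y = (49*1)*(-1/433) = 49*(-1/433) = -49/433 ≈ -0.11316)
g(O) = (-4 + O)²
(y + g(-10*s(3)))² = (-49/433 + (-4 - 10*6/3)²)² = (-49/433 + (-4 - 10*6*(⅓))²)² = (-49/433 + (-4 - 10*2)²)² = (-49/433 + (-4 - 2*10)²)² = (-49/433 + (-4 - 20)²)² = (-49/433 + (-24)²)² = (-49/433 + 576)² = (249359/433)² = 62179910881/187489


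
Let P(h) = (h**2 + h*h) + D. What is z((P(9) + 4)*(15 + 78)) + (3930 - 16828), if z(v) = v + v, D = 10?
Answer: 19838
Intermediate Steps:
P(h) = 10 + 2*h**2 (P(h) = (h**2 + h*h) + 10 = (h**2 + h**2) + 10 = 2*h**2 + 10 = 10 + 2*h**2)
z(v) = 2*v
z((P(9) + 4)*(15 + 78)) + (3930 - 16828) = 2*(((10 + 2*9**2) + 4)*(15 + 78)) + (3930 - 16828) = 2*(((10 + 2*81) + 4)*93) - 12898 = 2*(((10 + 162) + 4)*93) - 12898 = 2*((172 + 4)*93) - 12898 = 2*(176*93) - 12898 = 2*16368 - 12898 = 32736 - 12898 = 19838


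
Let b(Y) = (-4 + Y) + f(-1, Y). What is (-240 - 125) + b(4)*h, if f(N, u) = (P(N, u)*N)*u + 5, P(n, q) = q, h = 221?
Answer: -2796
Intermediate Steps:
f(N, u) = 5 + N*u**2 (f(N, u) = (u*N)*u + 5 = (N*u)*u + 5 = N*u**2 + 5 = 5 + N*u**2)
b(Y) = 1 + Y - Y**2 (b(Y) = (-4 + Y) + (5 - Y**2) = 1 + Y - Y**2)
(-240 - 125) + b(4)*h = (-240 - 125) + (1 + 4 - 1*4**2)*221 = -365 + (1 + 4 - 1*16)*221 = -365 + (1 + 4 - 16)*221 = -365 - 11*221 = -365 - 2431 = -2796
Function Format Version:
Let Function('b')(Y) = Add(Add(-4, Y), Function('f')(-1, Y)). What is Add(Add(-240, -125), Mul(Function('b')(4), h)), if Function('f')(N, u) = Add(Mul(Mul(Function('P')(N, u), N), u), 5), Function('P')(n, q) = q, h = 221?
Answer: -2796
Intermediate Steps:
Function('f')(N, u) = Add(5, Mul(N, Pow(u, 2))) (Function('f')(N, u) = Add(Mul(Mul(u, N), u), 5) = Add(Mul(Mul(N, u), u), 5) = Add(Mul(N, Pow(u, 2)), 5) = Add(5, Mul(N, Pow(u, 2))))
Function('b')(Y) = Add(1, Y, Mul(-1, Pow(Y, 2))) (Function('b')(Y) = Add(Add(-4, Y), Add(5, Mul(-1, Pow(Y, 2)))) = Add(1, Y, Mul(-1, Pow(Y, 2))))
Add(Add(-240, -125), Mul(Function('b')(4), h)) = Add(Add(-240, -125), Mul(Add(1, 4, Mul(-1, Pow(4, 2))), 221)) = Add(-365, Mul(Add(1, 4, Mul(-1, 16)), 221)) = Add(-365, Mul(Add(1, 4, -16), 221)) = Add(-365, Mul(-11, 221)) = Add(-365, -2431) = -2796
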